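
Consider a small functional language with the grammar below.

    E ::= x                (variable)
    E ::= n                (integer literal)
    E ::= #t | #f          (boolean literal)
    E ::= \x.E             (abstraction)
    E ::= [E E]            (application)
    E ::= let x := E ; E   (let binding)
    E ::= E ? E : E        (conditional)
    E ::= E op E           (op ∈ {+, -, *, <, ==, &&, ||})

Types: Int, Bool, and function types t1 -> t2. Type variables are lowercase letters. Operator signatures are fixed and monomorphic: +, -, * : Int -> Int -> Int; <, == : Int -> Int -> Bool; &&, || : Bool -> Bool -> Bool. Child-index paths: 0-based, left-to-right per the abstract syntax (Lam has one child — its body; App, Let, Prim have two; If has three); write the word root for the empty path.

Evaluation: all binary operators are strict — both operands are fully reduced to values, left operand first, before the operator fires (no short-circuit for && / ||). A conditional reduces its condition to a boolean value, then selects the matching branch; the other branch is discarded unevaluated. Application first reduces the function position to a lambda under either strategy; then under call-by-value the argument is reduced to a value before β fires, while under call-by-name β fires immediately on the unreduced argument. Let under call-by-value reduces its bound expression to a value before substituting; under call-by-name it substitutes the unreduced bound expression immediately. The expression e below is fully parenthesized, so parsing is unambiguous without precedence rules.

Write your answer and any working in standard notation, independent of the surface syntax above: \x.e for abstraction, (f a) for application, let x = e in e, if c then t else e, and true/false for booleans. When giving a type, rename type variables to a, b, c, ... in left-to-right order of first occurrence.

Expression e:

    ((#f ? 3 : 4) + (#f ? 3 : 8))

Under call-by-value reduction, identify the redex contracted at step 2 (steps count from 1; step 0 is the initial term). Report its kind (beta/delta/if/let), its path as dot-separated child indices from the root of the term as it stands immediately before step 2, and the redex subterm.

Trace:
step 0: ((if false then 3 else 4) + (if false then 3 else 8))
step 1: [if@0] (4 + (if false then 3 else 8))
step 2: [if@1] (4 + 8)

Answer: if at 1 : (if false then 3 else 8)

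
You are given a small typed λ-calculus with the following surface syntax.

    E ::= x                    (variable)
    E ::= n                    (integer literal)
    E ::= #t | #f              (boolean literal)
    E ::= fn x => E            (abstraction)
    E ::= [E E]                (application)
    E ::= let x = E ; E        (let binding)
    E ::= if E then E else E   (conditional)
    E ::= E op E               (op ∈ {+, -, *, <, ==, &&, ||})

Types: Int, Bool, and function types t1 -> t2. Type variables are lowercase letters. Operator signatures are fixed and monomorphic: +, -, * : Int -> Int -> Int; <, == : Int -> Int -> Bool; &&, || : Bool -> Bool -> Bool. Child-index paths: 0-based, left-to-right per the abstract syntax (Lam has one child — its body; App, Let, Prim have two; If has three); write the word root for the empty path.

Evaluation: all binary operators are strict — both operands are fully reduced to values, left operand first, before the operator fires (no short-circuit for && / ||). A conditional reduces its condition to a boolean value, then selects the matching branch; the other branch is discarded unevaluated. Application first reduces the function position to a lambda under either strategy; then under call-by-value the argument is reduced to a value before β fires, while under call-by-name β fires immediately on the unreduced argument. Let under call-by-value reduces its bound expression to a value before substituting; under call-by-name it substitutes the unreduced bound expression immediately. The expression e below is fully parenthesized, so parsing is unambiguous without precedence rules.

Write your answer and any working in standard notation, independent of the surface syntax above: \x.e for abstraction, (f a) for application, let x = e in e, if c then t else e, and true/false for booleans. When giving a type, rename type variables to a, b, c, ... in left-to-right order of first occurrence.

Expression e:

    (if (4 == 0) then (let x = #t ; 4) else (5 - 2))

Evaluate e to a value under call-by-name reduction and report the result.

Derivation:
step 0: (if (4 == 0) then (let x = true in 4) else (5 - 2))
step 1: [delta@0] (if false then (let x = true in 4) else (5 - 2))
step 2: [if@root] (5 - 2)
step 3: [delta@root] 3

Answer: 3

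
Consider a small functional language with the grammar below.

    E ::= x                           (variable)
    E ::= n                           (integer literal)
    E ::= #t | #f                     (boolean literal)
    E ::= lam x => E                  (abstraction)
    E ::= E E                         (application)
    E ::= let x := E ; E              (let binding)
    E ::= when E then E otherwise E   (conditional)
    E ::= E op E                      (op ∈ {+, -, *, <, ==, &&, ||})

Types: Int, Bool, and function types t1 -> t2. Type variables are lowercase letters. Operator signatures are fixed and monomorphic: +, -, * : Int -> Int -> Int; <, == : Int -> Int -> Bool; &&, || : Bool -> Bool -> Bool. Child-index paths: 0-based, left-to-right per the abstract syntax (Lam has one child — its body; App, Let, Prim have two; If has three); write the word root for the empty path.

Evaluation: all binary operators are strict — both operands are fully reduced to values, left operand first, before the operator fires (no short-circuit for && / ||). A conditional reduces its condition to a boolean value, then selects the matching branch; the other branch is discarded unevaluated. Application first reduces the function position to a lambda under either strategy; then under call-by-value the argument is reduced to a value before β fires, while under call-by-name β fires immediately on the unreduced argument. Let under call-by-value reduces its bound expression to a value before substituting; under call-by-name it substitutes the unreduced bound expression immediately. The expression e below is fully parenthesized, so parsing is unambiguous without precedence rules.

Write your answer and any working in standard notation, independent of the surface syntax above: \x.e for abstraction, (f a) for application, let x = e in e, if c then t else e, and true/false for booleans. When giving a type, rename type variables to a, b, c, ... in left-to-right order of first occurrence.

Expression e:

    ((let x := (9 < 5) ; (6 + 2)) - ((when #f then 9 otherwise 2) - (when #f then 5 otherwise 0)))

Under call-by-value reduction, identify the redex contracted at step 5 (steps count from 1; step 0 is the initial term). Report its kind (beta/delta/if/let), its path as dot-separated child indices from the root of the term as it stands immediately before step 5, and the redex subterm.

Answer: if at 1.1 : (if false then 5 else 0)

Derivation:
step 0: ((let x = (9 < 5) in (6 + 2)) - ((if false then 9 else 2) - (if false then 5 else 0)))
step 1: [delta@0.0] ((let x = false in (6 + 2)) - ((if false then 9 else 2) - (if false then 5 else 0)))
step 2: [let@0] ((6 + 2) - ((if false then 9 else 2) - (if false then 5 else 0)))
step 3: [delta@0] (8 - ((if false then 9 else 2) - (if false then 5 else 0)))
step 4: [if@1.0] (8 - (2 - (if false then 5 else 0)))
step 5: [if@1.1] (8 - (2 - 0))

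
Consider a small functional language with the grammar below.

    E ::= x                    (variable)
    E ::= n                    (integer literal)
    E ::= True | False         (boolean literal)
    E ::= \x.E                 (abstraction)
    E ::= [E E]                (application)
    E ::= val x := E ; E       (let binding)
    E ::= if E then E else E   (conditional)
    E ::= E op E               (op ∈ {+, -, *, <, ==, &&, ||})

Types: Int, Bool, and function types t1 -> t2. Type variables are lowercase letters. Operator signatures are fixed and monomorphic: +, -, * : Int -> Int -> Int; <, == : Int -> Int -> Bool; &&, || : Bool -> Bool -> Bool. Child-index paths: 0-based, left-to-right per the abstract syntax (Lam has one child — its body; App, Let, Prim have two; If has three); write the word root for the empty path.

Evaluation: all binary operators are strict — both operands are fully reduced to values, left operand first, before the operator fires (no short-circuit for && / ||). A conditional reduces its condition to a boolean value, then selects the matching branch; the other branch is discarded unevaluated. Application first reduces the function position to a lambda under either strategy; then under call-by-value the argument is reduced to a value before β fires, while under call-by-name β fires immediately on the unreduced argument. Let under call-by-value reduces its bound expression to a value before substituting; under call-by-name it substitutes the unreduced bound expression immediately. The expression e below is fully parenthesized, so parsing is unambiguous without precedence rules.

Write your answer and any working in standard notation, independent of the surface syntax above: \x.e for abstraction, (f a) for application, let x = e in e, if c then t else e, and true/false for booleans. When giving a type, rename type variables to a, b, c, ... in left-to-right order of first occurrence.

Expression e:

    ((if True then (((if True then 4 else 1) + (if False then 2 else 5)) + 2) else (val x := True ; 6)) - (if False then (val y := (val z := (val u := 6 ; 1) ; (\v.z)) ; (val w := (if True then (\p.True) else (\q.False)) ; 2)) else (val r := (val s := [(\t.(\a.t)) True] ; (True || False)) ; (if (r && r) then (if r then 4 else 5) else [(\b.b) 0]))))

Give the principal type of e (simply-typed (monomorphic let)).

Derivation:
  unify Bool ~ Bool
  unify Bool ~ Bool
  unify Int ~ Int
  unify Int ~ Int
  unify Bool ~ Bool
  unify Int ~ Int
  unify Int ~ Int
  unify Int ~ Int
  unify Int ~ Int
let x : Bool
  unify Int ~ Int
  unify Int ~ Int
  unify Bool ~ Bool
let u : Int
let z : Int
z : Int
\v._ : a -> Int
let y : a -> Int
  unify Bool ~ Bool
\p._ : b -> Bool
\q._ : c -> Bool
  unify b -> Bool ~ c -> Bool
  unify b ~ c
  unify Bool ~ Bool
let w : c -> Bool
t : d
\a._ : e -> d
\t._ : d -> e -> d
  unify d -> e -> d ~ Bool -> f
  unify d ~ Bool
  unify e -> Bool ~ f
_ _ : e -> Bool
let s : e -> Bool
  unify Bool ~ Bool
  unify Bool ~ Bool
let r : Bool
r : Bool
  unify Bool ~ Bool
r : Bool
  unify Bool ~ Bool
  unify Bool ~ Bool
r : Bool
  unify Bool ~ Bool
  unify Int ~ Int
b : g
\b._ : g -> g
  unify g -> g ~ Int -> h
  unify g ~ Int
  unify Int ~ h
_ _ : Int
  unify Int ~ Int
  unify Int ~ Int
  unify Int ~ Int

Answer: Int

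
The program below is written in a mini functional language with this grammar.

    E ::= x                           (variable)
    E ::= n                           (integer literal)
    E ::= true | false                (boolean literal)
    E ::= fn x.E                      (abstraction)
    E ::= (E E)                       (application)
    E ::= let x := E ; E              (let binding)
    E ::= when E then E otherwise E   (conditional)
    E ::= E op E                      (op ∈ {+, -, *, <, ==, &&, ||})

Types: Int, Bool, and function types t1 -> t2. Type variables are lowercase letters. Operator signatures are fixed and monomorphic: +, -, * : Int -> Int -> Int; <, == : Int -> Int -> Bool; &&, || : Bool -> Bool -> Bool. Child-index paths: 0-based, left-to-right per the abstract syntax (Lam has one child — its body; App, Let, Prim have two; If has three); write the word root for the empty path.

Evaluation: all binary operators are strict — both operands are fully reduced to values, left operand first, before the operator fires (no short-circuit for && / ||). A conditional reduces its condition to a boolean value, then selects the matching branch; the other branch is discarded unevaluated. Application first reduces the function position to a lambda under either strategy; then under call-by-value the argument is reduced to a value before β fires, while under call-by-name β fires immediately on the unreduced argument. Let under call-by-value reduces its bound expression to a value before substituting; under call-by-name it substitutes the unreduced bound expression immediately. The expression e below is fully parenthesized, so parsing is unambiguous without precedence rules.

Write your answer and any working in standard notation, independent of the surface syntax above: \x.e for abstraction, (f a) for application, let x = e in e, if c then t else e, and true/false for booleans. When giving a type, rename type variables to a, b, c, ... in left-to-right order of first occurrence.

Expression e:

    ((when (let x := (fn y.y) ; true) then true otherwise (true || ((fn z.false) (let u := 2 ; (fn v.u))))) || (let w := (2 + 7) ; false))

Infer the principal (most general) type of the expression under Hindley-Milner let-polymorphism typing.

Working:
y : a
\y._ : a -> a
let x : forall. a -> a
  unify Bool ~ Bool
  unify Bool ~ Bool
\z._ : b -> Bool
let u : Int
u : Int
\v._ : c -> Int
  unify b -> Bool ~ (c -> Int) -> d
  unify b ~ c -> Int
  unify Bool ~ d
_ _ : Bool
  unify Bool ~ Bool
  unify Bool ~ Bool
  unify Bool ~ Bool
  unify Int ~ Int
  unify Int ~ Int
let w : Int
  unify Bool ~ Bool

Answer: Bool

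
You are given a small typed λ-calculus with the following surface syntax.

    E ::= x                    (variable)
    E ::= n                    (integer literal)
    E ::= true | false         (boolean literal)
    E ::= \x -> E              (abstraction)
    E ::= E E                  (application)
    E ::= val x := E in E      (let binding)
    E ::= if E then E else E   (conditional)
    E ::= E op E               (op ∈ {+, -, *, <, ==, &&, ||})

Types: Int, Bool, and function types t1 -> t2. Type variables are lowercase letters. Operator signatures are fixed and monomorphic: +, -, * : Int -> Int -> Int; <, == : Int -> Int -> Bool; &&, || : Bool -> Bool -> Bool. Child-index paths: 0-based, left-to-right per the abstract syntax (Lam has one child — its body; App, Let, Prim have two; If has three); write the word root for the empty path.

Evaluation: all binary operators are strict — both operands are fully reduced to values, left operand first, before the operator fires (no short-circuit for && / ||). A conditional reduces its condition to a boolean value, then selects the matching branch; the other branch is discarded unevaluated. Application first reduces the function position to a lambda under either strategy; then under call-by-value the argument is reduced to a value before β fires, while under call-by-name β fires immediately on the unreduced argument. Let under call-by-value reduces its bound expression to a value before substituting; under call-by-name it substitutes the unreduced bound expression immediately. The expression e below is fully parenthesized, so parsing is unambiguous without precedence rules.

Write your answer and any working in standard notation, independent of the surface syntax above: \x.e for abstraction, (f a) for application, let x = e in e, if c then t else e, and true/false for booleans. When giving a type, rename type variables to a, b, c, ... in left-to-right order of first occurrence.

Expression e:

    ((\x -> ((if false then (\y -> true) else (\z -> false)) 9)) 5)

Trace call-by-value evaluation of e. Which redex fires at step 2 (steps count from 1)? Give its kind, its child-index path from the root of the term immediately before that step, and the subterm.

Answer: if at 0 : (if false then (\y.true) else (\z.false))

Derivation:
step 0: ((\x.((if false then (\y.true) else (\z.false)) 9)) 5)
step 1: [beta@root] ((if false then (\y.true) else (\z.false)) 9)
step 2: [if@0] ((\z.false) 9)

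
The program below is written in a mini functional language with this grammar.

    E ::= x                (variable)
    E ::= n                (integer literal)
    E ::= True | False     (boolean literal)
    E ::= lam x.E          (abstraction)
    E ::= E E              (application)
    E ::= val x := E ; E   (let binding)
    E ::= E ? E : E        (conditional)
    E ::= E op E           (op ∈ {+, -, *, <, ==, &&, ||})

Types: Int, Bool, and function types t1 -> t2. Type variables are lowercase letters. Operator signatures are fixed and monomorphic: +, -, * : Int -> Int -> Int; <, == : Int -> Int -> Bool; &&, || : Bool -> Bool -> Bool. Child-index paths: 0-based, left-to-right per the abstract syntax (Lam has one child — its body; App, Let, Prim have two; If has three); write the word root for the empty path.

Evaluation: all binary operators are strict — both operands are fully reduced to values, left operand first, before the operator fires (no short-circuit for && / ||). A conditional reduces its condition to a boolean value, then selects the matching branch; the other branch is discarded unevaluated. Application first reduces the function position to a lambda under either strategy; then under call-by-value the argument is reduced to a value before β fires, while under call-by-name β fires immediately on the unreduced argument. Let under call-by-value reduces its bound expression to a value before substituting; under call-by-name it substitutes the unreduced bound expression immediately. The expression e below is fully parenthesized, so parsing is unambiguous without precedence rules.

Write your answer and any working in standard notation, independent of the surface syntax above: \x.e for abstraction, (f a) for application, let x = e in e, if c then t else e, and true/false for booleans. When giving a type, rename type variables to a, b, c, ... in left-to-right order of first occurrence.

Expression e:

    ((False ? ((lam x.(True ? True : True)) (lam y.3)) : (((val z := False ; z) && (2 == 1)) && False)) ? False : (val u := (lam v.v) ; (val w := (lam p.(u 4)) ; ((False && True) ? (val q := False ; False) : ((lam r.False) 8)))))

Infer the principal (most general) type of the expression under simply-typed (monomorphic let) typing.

Working:
  unify Bool ~ Bool
  unify Bool ~ Bool
  unify Bool ~ Bool
\x._ : a -> Bool
\y._ : b -> Int
  unify a -> Bool ~ (b -> Int) -> c
  unify a ~ b -> Int
  unify Bool ~ c
_ _ : Bool
let z : Bool
z : Bool
  unify Bool ~ Bool
  unify Int ~ Int
  unify Int ~ Int
  unify Bool ~ Bool
  unify Bool ~ Bool
  unify Bool ~ Bool
  unify Bool ~ Bool
  unify Bool ~ Bool
v : d
\v._ : d -> d
let u : d -> d
u : d -> d
  unify d -> d ~ Int -> f
  unify d ~ Int
  unify Int ~ f
_ _ : Int
\p._ : e -> Int
let w : e -> Int
  unify Bool ~ Bool
  unify Bool ~ Bool
  unify Bool ~ Bool
let q : Bool
\r._ : g -> Bool
  unify g -> Bool ~ Int -> h
  unify g ~ Int
  unify Bool ~ h
_ _ : Bool
  unify Bool ~ Bool
  unify Bool ~ Bool

Answer: Bool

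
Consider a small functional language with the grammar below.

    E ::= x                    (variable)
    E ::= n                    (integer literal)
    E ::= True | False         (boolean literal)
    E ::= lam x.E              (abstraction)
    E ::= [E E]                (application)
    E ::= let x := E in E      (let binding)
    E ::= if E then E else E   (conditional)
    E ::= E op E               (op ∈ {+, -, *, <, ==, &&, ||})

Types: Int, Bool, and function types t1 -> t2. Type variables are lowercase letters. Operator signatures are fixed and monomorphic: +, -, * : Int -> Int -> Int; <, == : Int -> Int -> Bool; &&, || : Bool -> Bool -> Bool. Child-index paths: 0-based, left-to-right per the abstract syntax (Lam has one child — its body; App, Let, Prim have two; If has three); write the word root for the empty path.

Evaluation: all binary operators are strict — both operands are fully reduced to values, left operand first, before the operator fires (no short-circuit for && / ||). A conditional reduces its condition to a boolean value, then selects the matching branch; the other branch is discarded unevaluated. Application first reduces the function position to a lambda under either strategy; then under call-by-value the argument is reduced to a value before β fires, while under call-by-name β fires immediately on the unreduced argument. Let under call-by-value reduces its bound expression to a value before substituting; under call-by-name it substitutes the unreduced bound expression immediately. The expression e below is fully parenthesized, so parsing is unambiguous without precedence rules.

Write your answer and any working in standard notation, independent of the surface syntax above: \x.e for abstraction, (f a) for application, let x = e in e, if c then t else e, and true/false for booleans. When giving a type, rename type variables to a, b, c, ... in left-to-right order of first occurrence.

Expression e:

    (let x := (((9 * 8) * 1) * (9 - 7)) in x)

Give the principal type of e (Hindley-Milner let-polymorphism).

Answer: Int

Working:
  unify Int ~ Int
  unify Int ~ Int
  unify Int ~ Int
  unify Int ~ Int
  unify Int ~ Int
  unify Int ~ Int
  unify Int ~ Int
  unify Int ~ Int
let x : Int
x : Int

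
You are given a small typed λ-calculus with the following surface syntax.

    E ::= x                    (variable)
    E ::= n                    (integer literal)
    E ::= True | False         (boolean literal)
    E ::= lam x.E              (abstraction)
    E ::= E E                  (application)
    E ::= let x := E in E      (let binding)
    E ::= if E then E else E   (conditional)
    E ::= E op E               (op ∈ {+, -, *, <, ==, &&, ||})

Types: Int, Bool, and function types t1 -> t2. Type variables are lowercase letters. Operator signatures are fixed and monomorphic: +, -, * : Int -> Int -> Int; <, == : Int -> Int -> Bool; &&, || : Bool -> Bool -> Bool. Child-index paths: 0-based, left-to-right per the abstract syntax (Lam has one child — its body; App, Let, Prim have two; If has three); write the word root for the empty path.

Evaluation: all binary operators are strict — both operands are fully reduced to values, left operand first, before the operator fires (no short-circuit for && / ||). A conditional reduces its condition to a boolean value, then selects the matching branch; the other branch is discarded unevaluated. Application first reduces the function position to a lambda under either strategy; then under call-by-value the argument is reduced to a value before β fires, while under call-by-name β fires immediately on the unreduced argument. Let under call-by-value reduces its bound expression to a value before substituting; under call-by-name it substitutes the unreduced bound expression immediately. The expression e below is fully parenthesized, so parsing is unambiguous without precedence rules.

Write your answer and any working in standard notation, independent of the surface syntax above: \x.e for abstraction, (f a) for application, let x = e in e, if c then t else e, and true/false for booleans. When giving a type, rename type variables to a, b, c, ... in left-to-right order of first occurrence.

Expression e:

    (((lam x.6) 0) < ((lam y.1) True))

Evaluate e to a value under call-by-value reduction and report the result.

Answer: false

Derivation:
step 0: (((\x.6) 0) < ((\y.1) true))
step 1: [beta@0] (6 < ((\y.1) true))
step 2: [beta@1] (6 < 1)
step 3: [delta@root] false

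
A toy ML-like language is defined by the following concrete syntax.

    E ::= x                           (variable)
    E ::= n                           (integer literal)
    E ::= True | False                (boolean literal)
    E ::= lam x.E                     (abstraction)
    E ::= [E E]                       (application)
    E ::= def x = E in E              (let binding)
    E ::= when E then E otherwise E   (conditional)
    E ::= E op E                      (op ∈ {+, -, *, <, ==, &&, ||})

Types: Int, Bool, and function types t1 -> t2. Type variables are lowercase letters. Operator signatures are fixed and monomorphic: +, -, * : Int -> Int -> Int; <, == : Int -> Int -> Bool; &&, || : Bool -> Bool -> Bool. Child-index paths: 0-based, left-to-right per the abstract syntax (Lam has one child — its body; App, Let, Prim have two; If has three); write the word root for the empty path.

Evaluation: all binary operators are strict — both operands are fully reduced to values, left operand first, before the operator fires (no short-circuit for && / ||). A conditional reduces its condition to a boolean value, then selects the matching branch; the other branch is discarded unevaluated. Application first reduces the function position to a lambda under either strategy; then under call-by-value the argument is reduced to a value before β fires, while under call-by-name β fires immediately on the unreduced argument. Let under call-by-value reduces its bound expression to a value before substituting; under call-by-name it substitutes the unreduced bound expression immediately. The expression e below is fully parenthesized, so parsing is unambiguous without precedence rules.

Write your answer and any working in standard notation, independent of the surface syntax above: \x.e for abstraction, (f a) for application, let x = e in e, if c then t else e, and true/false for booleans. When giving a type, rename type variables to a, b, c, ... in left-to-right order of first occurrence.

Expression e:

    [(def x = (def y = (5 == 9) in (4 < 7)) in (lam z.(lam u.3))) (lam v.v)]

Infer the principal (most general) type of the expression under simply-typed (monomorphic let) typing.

Working:
  unify Int ~ Int
  unify Int ~ Int
let y : Bool
  unify Int ~ Int
  unify Int ~ Int
let x : Bool
\u._ : b -> Int
\z._ : a -> b -> Int
v : c
\v._ : c -> c
  unify a -> b -> Int ~ (c -> c) -> d
  unify a ~ c -> c
  unify b -> Int ~ d
_ _ : b -> Int

Answer: a -> Int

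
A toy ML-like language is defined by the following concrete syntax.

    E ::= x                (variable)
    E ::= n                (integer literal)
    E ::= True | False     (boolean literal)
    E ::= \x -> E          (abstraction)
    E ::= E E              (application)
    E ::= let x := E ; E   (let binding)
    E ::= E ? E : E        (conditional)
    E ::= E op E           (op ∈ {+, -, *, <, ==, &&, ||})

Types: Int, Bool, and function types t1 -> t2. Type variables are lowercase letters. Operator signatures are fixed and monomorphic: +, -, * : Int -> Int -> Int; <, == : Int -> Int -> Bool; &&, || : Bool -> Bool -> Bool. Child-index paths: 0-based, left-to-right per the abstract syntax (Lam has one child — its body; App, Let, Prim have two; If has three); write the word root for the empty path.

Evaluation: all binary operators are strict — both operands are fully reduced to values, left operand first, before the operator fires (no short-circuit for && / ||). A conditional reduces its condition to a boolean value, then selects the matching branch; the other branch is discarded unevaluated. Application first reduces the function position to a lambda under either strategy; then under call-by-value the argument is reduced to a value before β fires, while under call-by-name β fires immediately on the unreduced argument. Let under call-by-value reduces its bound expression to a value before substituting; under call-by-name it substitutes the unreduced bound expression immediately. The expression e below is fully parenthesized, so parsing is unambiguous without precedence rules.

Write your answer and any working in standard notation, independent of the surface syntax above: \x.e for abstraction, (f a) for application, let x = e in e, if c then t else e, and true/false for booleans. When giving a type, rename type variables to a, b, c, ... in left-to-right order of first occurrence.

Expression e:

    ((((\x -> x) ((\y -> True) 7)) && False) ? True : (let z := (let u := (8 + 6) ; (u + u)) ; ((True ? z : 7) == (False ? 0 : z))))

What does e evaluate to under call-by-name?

Derivation:
step 0: (if (((\x.x) ((\y.true) 7)) && false) then true else (let z = (let u = (8 + 6) in (u + u)) in ((if true then z else 7) == (if false then 0 else z))))
step 1: [beta@0.0] (if (((\y.true) 7) && false) then true else (let z = (let u = (8 + 6) in (u + u)) in ((if true then z else 7) == (if false then 0 else z))))
step 2: [beta@0.0] (if (true && false) then true else (let z = (let u = (8 + 6) in (u + u)) in ((if true then z else 7) == (if false then 0 else z))))
step 3: [delta@0] (if false then true else (let z = (let u = (8 + 6) in (u + u)) in ((if true then z else 7) == (if false then 0 else z))))
step 4: [if@root] (let z = (let u = (8 + 6) in (u + u)) in ((if true then z else 7) == (if false then 0 else z)))
step 5: [let@root] ((if true then (let u = (8 + 6) in (u + u)) else 7) == (if false then 0 else (let u = (8 + 6) in (u + u))))
step 6: [if@0] ((let u = (8 + 6) in (u + u)) == (if false then 0 else (let u = (8 + 6) in (u + u))))
step 7: [let@0] (((8 + 6) + (8 + 6)) == (if false then 0 else (let u = (8 + 6) in (u + u))))
step 8: [delta@0.0] ((14 + (8 + 6)) == (if false then 0 else (let u = (8 + 6) in (u + u))))
step 9: [delta@0.1] ((14 + 14) == (if false then 0 else (let u = (8 + 6) in (u + u))))
step 10: [delta@0] (28 == (if false then 0 else (let u = (8 + 6) in (u + u))))
step 11: [if@1] (28 == (let u = (8 + 6) in (u + u)))
step 12: [let@1] (28 == ((8 + 6) + (8 + 6)))
step 13: [delta@1.0] (28 == (14 + (8 + 6)))
step 14: [delta@1.1] (28 == (14 + 14))
step 15: [delta@1] (28 == 28)
step 16: [delta@root] true

Answer: true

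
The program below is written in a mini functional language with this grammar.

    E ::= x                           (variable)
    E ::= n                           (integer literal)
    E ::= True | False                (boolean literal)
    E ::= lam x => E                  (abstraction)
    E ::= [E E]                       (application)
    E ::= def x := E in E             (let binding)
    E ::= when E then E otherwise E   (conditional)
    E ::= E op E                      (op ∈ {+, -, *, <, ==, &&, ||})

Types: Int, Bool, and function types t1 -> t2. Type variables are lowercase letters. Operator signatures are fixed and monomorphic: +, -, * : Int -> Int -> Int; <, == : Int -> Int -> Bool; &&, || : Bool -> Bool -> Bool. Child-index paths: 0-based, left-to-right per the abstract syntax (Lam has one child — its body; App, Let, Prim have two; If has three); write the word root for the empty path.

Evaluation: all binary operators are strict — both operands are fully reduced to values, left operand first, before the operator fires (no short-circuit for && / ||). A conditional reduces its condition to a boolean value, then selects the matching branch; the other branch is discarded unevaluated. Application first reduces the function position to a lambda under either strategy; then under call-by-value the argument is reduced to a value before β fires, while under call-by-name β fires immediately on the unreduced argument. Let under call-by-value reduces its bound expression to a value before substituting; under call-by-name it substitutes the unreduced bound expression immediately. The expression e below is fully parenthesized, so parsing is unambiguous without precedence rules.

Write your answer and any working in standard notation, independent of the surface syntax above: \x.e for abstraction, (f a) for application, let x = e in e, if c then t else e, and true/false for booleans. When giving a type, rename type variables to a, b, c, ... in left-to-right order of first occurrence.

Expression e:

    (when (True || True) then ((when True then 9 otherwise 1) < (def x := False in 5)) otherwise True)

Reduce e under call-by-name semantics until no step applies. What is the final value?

Derivation:
step 0: (if (true || true) then ((if true then 9 else 1) < (let x = false in 5)) else true)
step 1: [delta@0] (if true then ((if true then 9 else 1) < (let x = false in 5)) else true)
step 2: [if@root] ((if true then 9 else 1) < (let x = false in 5))
step 3: [if@0] (9 < (let x = false in 5))
step 4: [let@1] (9 < 5)
step 5: [delta@root] false

Answer: false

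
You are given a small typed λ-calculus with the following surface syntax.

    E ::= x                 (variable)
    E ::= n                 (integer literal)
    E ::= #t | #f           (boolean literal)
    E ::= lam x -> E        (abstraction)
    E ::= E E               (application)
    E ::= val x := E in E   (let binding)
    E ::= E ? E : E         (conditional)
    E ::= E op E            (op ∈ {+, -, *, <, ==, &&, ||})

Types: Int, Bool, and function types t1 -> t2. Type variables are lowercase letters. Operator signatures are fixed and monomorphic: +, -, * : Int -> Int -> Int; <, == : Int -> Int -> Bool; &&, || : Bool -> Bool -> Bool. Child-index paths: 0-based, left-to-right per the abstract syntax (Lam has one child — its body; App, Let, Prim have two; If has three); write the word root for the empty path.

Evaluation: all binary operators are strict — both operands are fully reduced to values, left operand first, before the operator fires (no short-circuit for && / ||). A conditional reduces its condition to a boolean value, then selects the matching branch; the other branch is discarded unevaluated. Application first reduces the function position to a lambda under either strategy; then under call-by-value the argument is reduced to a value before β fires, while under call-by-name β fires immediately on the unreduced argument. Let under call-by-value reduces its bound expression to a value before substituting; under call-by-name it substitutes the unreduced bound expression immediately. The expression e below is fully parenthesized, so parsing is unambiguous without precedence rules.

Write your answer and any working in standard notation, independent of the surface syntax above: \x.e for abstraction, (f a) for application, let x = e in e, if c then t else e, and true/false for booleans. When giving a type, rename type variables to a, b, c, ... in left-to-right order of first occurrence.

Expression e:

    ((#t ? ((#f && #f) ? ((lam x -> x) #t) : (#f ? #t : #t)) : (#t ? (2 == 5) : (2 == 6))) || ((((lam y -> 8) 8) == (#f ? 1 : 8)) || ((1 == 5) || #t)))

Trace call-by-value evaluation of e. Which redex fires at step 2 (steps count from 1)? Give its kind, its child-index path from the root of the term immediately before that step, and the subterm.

Trace:
step 0: ((if true then (if (false && false) then ((\x.x) true) else (if false then true else true)) else (if true then (2 == 5) else (2 == 6))) || ((((\y.8) 8) == (if false then 1 else 8)) || ((1 == 5) || true)))
step 1: [if@0] ((if (false && false) then ((\x.x) true) else (if false then true else true)) || ((((\y.8) 8) == (if false then 1 else 8)) || ((1 == 5) || true)))
step 2: [delta@0.0] ((if false then ((\x.x) true) else (if false then true else true)) || ((((\y.8) 8) == (if false then 1 else 8)) || ((1 == 5) || true)))

Answer: delta at 0.0 : (false && false)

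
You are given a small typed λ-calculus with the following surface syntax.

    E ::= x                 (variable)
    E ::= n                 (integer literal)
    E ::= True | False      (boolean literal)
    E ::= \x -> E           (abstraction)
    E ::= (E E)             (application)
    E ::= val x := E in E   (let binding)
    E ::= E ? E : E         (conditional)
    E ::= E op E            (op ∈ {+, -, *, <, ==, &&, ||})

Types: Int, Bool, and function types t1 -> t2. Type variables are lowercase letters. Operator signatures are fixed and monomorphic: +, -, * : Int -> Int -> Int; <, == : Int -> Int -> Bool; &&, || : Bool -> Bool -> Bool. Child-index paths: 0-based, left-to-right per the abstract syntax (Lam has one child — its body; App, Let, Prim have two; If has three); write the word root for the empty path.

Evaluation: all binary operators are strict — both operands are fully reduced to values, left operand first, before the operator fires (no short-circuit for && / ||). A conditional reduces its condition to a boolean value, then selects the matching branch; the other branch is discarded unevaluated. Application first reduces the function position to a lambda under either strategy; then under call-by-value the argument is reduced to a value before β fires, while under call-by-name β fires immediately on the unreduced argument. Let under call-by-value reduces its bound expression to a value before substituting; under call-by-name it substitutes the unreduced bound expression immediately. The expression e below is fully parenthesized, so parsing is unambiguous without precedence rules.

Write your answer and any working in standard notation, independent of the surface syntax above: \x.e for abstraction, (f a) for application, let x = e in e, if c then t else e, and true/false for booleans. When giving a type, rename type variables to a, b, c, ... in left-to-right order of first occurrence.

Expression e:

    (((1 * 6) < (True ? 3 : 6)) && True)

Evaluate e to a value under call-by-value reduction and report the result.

Working:
step 0: (((1 * 6) < (if true then 3 else 6)) && true)
step 1: [delta@0.0] ((6 < (if true then 3 else 6)) && true)
step 2: [if@0.1] ((6 < 3) && true)
step 3: [delta@0] (false && true)
step 4: [delta@root] false

Answer: false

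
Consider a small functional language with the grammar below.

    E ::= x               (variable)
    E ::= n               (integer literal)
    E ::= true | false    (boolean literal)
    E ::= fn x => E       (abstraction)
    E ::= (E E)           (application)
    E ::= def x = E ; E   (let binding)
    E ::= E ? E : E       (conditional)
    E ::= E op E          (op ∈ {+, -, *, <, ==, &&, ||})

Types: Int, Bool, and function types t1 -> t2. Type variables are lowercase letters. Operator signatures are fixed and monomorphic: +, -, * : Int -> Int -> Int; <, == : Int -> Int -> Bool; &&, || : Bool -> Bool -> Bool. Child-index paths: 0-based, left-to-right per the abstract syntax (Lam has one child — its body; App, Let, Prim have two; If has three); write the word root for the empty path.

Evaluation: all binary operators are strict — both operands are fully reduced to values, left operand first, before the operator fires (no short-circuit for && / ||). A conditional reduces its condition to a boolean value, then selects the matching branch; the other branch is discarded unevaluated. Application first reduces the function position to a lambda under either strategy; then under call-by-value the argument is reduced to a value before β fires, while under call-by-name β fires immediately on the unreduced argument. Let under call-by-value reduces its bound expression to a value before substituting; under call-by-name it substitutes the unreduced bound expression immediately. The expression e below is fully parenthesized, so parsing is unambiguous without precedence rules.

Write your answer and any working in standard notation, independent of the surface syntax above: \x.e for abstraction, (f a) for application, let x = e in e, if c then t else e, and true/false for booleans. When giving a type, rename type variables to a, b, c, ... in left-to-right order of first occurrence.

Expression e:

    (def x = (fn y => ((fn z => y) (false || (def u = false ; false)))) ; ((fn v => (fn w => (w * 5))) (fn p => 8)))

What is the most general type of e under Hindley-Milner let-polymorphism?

Answer: Int -> Int

Trace:
y : a
\z._ : b -> a
  unify Bool ~ Bool
let u : Bool
  unify Bool ~ Bool
  unify b -> a ~ Bool -> c
  unify b ~ Bool
  unify a ~ c
_ _ : c
\y._ : c -> c
let x : forall. c -> c
w : e
  unify e ~ Int
  unify Int ~ Int
\w._ : Int -> Int
\v._ : d -> Int -> Int
\p._ : f -> Int
  unify d -> Int -> Int ~ (f -> Int) -> g
  unify d ~ f -> Int
  unify Int -> Int ~ g
_ _ : Int -> Int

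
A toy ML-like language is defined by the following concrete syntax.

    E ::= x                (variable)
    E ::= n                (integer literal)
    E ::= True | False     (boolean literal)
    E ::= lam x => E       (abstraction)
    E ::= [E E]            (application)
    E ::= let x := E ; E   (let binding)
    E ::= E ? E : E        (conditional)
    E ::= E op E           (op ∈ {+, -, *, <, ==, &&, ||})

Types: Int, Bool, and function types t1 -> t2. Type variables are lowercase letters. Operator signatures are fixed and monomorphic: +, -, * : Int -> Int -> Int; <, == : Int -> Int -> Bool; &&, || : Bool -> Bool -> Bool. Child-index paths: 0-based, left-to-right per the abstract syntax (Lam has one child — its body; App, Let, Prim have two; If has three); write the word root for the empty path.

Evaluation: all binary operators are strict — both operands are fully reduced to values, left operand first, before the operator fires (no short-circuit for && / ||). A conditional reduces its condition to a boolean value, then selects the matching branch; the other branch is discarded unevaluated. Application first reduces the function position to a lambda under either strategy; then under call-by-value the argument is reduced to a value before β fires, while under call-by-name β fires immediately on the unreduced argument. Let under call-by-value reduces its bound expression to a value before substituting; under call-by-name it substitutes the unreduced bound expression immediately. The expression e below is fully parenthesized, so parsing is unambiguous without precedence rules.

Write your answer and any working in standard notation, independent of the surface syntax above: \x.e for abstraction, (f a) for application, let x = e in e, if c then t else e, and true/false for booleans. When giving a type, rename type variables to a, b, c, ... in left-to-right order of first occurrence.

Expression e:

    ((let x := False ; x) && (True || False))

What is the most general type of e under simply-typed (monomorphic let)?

Derivation:
let x : Bool
x : Bool
  unify Bool ~ Bool
  unify Bool ~ Bool
  unify Bool ~ Bool
  unify Bool ~ Bool

Answer: Bool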